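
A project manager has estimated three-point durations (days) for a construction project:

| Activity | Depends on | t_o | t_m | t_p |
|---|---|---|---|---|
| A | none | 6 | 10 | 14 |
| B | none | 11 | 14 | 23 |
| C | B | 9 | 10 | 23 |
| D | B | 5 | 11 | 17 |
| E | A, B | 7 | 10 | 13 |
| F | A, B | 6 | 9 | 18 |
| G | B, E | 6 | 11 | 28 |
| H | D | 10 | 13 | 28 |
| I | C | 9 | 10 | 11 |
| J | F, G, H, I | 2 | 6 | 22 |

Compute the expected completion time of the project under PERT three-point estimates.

te_A = (6 + 4·10 + 14)/6 = 60/6 = 10
te_B = (11 + 4·14 + 23)/6 = 90/6 = 15
te_C = (9 + 4·10 + 23)/6 = 72/6 = 12
te_D = (5 + 4·11 + 17)/6 = 66/6 = 11
te_E = (7 + 4·10 + 13)/6 = 60/6 = 10
te_F = (6 + 4·9 + 18)/6 = 60/6 = 10
te_G = (6 + 4·11 + 28)/6 = 78/6 = 13
te_H = (10 + 4·13 + 28)/6 = 90/6 = 15
te_I = (9 + 4·10 + 11)/6 = 60/6 = 10
te_J = (2 + 4·6 + 22)/6 = 48/6 = 8

Forward pass:
ES_A = 0; EF_A = 10
ES_B = 0; EF_B = 15
ES_C = 15; EF_C = 15+12 = 27
ES_D = 15; EF_D = 15+11 = 26
ES_E = max(EF_A=10, EF_B=15) = 15; EF_E = 15+10 = 25
ES_F = max(EF_A=10, EF_B=15) = 15; EF_F = 15+10 = 25
ES_G = max(EF_B=15, EF_E=25) = 25; EF_G = 25+13 = 38
ES_H = 26; EF_H = 26+15 = 41
ES_I = 27; EF_I = 27+10 = 37
ES_J = max(EF_F=25, EF_G=38, EF_H=41, EF_I=37) = 41; EF_J = 41+8 = 49
Expected project duration μ = 49 days. Critical path: B → D → H → J.

49 days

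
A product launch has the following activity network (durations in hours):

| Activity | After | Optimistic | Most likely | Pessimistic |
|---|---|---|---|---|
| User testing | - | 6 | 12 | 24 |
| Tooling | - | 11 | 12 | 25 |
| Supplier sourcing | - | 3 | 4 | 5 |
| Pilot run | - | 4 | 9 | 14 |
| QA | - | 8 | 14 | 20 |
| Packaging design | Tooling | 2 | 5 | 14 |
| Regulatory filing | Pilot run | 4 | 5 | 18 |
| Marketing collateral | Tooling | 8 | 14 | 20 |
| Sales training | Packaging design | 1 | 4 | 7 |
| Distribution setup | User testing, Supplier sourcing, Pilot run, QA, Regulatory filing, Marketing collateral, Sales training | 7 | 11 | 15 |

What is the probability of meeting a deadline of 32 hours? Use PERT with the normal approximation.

te_User testing = (6 + 4·12 + 24)/6 = 78/6 = 13; σ²_User testing = ((24−6)/6)² = 9.000
te_Tooling = (11 + 4·12 + 25)/6 = 84/6 = 14; σ²_Tooling = ((25−11)/6)² = 5.444
te_Supplier sourcing = (3 + 4·4 + 5)/6 = 24/6 = 4; σ²_Supplier sourcing = ((5−3)/6)² = 0.111
te_Pilot run = (4 + 4·9 + 14)/6 = 54/6 = 9; σ²_Pilot run = ((14−4)/6)² = 2.778
te_QA = (8 + 4·14 + 20)/6 = 84/6 = 14; σ²_QA = ((20−8)/6)² = 4.000
te_Packaging design = (2 + 4·5 + 14)/6 = 36/6 = 6; σ²_Packaging design = ((14−2)/6)² = 4.000
te_Regulatory filing = (4 + 4·5 + 18)/6 = 42/6 = 7; σ²_Regulatory filing = ((18−4)/6)² = 5.444
te_Marketing collateral = (8 + 4·14 + 20)/6 = 84/6 = 14; σ²_Marketing collateral = ((20−8)/6)² = 4.000
te_Sales training = (1 + 4·4 + 7)/6 = 24/6 = 4; σ²_Sales training = ((7−1)/6)² = 1.000
te_Distribution setup = (7 + 4·11 + 15)/6 = 66/6 = 11; σ²_Distribution setup = ((15−7)/6)² = 1.778

Forward pass:
ES_User testing = 0; EF_User testing = 13
ES_Tooling = 0; EF_Tooling = 14
ES_Supplier sourcing = 0; EF_Supplier sourcing = 4
ES_Pilot run = 0; EF_Pilot run = 9
ES_QA = 0; EF_QA = 14
ES_Packaging design = 14; EF_Packaging design = 14+6 = 20
ES_Regulatory filing = 9; EF_Regulatory filing = 9+7 = 16
ES_Marketing collateral = 14; EF_Marketing collateral = 14+14 = 28
ES_Sales training = 20; EF_Sales training = 20+4 = 24
ES_Distribution setup = max(EF_User testing=13, EF_Supplier sourcing=4, EF_Pilot run=9, EF_QA=14, EF_Regulatory filing=16, EF_Marketing collateral=28, EF_Sales training=24) = 28; EF_Distribution setup = 28+11 = 39
Expected project duration μ = 39 hours. Critical path: Tooling → Marketing collateral → Distribution setup.

Variance along critical path = 5.444 + 4.000 + 1.778 = 11.222; σ = √11.222 = 3.350 hours.
Z = (32 − 39) / 3.350 = -2.090
P(T ≤ 32) = Φ(-2.090) ≈ 0.018

0.018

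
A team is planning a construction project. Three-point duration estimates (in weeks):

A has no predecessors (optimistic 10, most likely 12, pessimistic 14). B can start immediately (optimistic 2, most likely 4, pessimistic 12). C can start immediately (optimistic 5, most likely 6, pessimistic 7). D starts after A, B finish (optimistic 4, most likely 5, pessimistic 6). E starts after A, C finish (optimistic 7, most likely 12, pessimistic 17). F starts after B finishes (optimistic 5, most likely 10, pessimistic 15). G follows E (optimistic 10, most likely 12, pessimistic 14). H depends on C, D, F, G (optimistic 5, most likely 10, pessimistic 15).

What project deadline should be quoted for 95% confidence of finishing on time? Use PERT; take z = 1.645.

te_A = (10 + 4·12 + 14)/6 = 72/6 = 12; σ²_A = ((14−10)/6)² = 0.444
te_B = (2 + 4·4 + 12)/6 = 30/6 = 5; σ²_B = ((12−2)/6)² = 2.778
te_C = (5 + 4·6 + 7)/6 = 36/6 = 6; σ²_C = ((7−5)/6)² = 0.111
te_D = (4 + 4·5 + 6)/6 = 30/6 = 5; σ²_D = ((6−4)/6)² = 0.111
te_E = (7 + 4·12 + 17)/6 = 72/6 = 12; σ²_E = ((17−7)/6)² = 2.778
te_F = (5 + 4·10 + 15)/6 = 60/6 = 10; σ²_F = ((15−5)/6)² = 2.778
te_G = (10 + 4·12 + 14)/6 = 72/6 = 12; σ²_G = ((14−10)/6)² = 0.444
te_H = (5 + 4·10 + 15)/6 = 60/6 = 10; σ²_H = ((15−5)/6)² = 2.778

Forward pass:
ES_A = 0; EF_A = 12
ES_B = 0; EF_B = 5
ES_C = 0; EF_C = 6
ES_D = max(EF_A=12, EF_B=5) = 12; EF_D = 12+5 = 17
ES_E = max(EF_A=12, EF_C=6) = 12; EF_E = 12+12 = 24
ES_F = 5; EF_F = 5+10 = 15
ES_G = 24; EF_G = 24+12 = 36
ES_H = max(EF_C=6, EF_D=17, EF_F=15, EF_G=36) = 36; EF_H = 36+10 = 46
Expected project duration μ = 46 weeks. Critical path: A → E → G → H.

Variance along critical path = 0.444 + 2.778 + 0.444 + 2.778 = 6.444; σ = 2.539 weeks.
D = μ + z·σ = 46 + 1.645·2.539 = 50.2 weeks

50.2 weeks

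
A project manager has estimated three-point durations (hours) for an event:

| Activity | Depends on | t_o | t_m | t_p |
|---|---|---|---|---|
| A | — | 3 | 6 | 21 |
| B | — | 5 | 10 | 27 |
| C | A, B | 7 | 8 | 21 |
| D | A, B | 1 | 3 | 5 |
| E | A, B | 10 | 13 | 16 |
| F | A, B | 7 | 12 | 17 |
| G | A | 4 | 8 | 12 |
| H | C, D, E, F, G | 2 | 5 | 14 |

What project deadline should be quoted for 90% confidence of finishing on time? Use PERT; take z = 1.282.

36.5 hours

te_A = (3 + 4·6 + 21)/6 = 48/6 = 8; σ²_A = ((21−3)/6)² = 9.000
te_B = (5 + 4·10 + 27)/6 = 72/6 = 12; σ²_B = ((27−5)/6)² = 13.444
te_C = (7 + 4·8 + 21)/6 = 60/6 = 10; σ²_C = ((21−7)/6)² = 5.444
te_D = (1 + 4·3 + 5)/6 = 18/6 = 3; σ²_D = ((5−1)/6)² = 0.444
te_E = (10 + 4·13 + 16)/6 = 78/6 = 13; σ²_E = ((16−10)/6)² = 1.000
te_F = (7 + 4·12 + 17)/6 = 72/6 = 12; σ²_F = ((17−7)/6)² = 2.778
te_G = (4 + 4·8 + 12)/6 = 48/6 = 8; σ²_G = ((12−4)/6)² = 1.778
te_H = (2 + 4·5 + 14)/6 = 36/6 = 6; σ²_H = ((14−2)/6)² = 4.000

Forward pass:
ES_A = 0; EF_A = 8
ES_B = 0; EF_B = 12
ES_C = max(EF_A=8, EF_B=12) = 12; EF_C = 12+10 = 22
ES_D = max(EF_A=8, EF_B=12) = 12; EF_D = 12+3 = 15
ES_E = max(EF_A=8, EF_B=12) = 12; EF_E = 12+13 = 25
ES_F = max(EF_A=8, EF_B=12) = 12; EF_F = 12+12 = 24
ES_G = 8; EF_G = 8+8 = 16
ES_H = max(EF_C=22, EF_D=15, EF_E=25, EF_F=24, EF_G=16) = 25; EF_H = 25+6 = 31
Expected project duration μ = 31 hours. Critical path: B → E → H.

Variance along critical path = 13.444 + 1.000 + 4.000 = 18.444; σ = 4.295 hours.
D = μ + z·σ = 31 + 1.282·4.295 = 36.5 hours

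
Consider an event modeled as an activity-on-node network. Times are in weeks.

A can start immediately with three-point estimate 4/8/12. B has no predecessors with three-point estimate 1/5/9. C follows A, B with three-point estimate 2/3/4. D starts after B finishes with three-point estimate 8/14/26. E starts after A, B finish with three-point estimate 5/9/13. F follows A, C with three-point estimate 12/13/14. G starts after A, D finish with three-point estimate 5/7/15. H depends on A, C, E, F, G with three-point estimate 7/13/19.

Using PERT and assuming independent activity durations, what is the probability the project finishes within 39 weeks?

te_A = (4 + 4·8 + 12)/6 = 48/6 = 8; σ²_A = ((12−4)/6)² = 1.778
te_B = (1 + 4·5 + 9)/6 = 30/6 = 5; σ²_B = ((9−1)/6)² = 1.778
te_C = (2 + 4·3 + 4)/6 = 18/6 = 3; σ²_C = ((4−2)/6)² = 0.111
te_D = (8 + 4·14 + 26)/6 = 90/6 = 15; σ²_D = ((26−8)/6)² = 9.000
te_E = (5 + 4·9 + 13)/6 = 54/6 = 9; σ²_E = ((13−5)/6)² = 1.778
te_F = (12 + 4·13 + 14)/6 = 78/6 = 13; σ²_F = ((14−12)/6)² = 0.111
te_G = (5 + 4·7 + 15)/6 = 48/6 = 8; σ²_G = ((15−5)/6)² = 2.778
te_H = (7 + 4·13 + 19)/6 = 78/6 = 13; σ²_H = ((19−7)/6)² = 4.000

Forward pass:
ES_A = 0; EF_A = 8
ES_B = 0; EF_B = 5
ES_C = max(EF_A=8, EF_B=5) = 8; EF_C = 8+3 = 11
ES_D = 5; EF_D = 5+15 = 20
ES_E = max(EF_A=8, EF_B=5) = 8; EF_E = 8+9 = 17
ES_F = max(EF_A=8, EF_C=11) = 11; EF_F = 11+13 = 24
ES_G = max(EF_A=8, EF_D=20) = 20; EF_G = 20+8 = 28
ES_H = max(EF_A=8, EF_C=11, EF_E=17, EF_F=24, EF_G=28) = 28; EF_H = 28+13 = 41
Expected project duration μ = 41 weeks. Critical path: B → D → G → H.

Variance along critical path = 1.778 + 9.000 + 2.778 + 4.000 = 17.556; σ = √17.556 = 4.190 weeks.
Z = (39 − 41) / 4.190 = -0.477
P(T ≤ 39) = Φ(-0.477) ≈ 0.317

0.317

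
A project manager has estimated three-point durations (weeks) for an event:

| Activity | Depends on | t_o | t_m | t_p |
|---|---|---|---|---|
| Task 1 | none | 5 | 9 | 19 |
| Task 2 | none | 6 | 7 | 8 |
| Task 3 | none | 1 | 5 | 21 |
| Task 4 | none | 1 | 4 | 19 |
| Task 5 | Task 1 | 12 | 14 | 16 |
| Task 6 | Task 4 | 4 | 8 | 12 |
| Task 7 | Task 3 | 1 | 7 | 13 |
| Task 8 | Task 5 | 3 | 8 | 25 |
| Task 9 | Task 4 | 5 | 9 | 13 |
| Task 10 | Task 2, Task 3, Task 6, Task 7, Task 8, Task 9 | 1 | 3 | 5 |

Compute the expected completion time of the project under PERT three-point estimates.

37 weeks

te_Task 1 = (5 + 4·9 + 19)/6 = 60/6 = 10
te_Task 2 = (6 + 4·7 + 8)/6 = 42/6 = 7
te_Task 3 = (1 + 4·5 + 21)/6 = 42/6 = 7
te_Task 4 = (1 + 4·4 + 19)/6 = 36/6 = 6
te_Task 5 = (12 + 4·14 + 16)/6 = 84/6 = 14
te_Task 6 = (4 + 4·8 + 12)/6 = 48/6 = 8
te_Task 7 = (1 + 4·7 + 13)/6 = 42/6 = 7
te_Task 8 = (3 + 4·8 + 25)/6 = 60/6 = 10
te_Task 9 = (5 + 4·9 + 13)/6 = 54/6 = 9
te_Task 10 = (1 + 4·3 + 5)/6 = 18/6 = 3

Forward pass:
ES_Task 1 = 0; EF_Task 1 = 10
ES_Task 2 = 0; EF_Task 2 = 7
ES_Task 3 = 0; EF_Task 3 = 7
ES_Task 4 = 0; EF_Task 4 = 6
ES_Task 5 = 10; EF_Task 5 = 10+14 = 24
ES_Task 6 = 6; EF_Task 6 = 6+8 = 14
ES_Task 7 = 7; EF_Task 7 = 7+7 = 14
ES_Task 8 = 24; EF_Task 8 = 24+10 = 34
ES_Task 9 = 6; EF_Task 9 = 6+9 = 15
ES_Task 10 = max(EF_Task 2=7, EF_Task 3=7, EF_Task 6=14, EF_Task 7=14, EF_Task 8=34, EF_Task 9=15) = 34; EF_Task 10 = 34+3 = 37
Expected project duration μ = 37 weeks. Critical path: Task 1 → Task 5 → Task 8 → Task 10.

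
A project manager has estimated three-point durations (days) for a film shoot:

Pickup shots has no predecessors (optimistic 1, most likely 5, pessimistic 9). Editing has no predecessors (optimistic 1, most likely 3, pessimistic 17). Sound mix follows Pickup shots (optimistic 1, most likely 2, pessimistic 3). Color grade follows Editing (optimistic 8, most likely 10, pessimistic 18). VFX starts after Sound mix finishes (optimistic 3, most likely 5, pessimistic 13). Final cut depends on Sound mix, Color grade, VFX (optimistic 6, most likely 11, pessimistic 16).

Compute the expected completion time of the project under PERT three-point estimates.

te_Pickup shots = (1 + 4·5 + 9)/6 = 30/6 = 5
te_Editing = (1 + 4·3 + 17)/6 = 30/6 = 5
te_Sound mix = (1 + 4·2 + 3)/6 = 12/6 = 2
te_Color grade = (8 + 4·10 + 18)/6 = 66/6 = 11
te_VFX = (3 + 4·5 + 13)/6 = 36/6 = 6
te_Final cut = (6 + 4·11 + 16)/6 = 66/6 = 11

Forward pass:
ES_Pickup shots = 0; EF_Pickup shots = 5
ES_Editing = 0; EF_Editing = 5
ES_Sound mix = 5; EF_Sound mix = 5+2 = 7
ES_Color grade = 5; EF_Color grade = 5+11 = 16
ES_VFX = 7; EF_VFX = 7+6 = 13
ES_Final cut = max(EF_Sound mix=7, EF_Color grade=16, EF_VFX=13) = 16; EF_Final cut = 16+11 = 27
Expected project duration μ = 27 days. Critical path: Editing → Color grade → Final cut.

27 days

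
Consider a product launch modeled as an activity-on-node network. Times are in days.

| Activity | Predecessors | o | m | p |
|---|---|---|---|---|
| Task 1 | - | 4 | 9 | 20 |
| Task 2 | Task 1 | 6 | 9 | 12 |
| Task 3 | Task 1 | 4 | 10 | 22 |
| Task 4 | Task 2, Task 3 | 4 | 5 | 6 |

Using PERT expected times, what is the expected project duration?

26 days

te_Task 1 = (4 + 4·9 + 20)/6 = 60/6 = 10
te_Task 2 = (6 + 4·9 + 12)/6 = 54/6 = 9
te_Task 3 = (4 + 4·10 + 22)/6 = 66/6 = 11
te_Task 4 = (4 + 4·5 + 6)/6 = 30/6 = 5

Forward pass:
ES_Task 1 = 0; EF_Task 1 = 10
ES_Task 2 = 10; EF_Task 2 = 10+9 = 19
ES_Task 3 = 10; EF_Task 3 = 10+11 = 21
ES_Task 4 = max(EF_Task 2=19, EF_Task 3=21) = 21; EF_Task 4 = 21+5 = 26
Expected project duration μ = 26 days. Critical path: Task 1 → Task 3 → Task 4.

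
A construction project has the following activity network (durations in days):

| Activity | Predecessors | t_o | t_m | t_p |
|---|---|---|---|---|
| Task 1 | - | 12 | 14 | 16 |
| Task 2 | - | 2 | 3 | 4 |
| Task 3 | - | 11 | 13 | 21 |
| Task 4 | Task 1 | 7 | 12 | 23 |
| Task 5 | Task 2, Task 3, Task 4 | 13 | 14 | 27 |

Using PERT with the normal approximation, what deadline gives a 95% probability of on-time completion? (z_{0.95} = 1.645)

48.9 days

te_Task 1 = (12 + 4·14 + 16)/6 = 84/6 = 14; σ²_Task 1 = ((16−12)/6)² = 0.444
te_Task 2 = (2 + 4·3 + 4)/6 = 18/6 = 3; σ²_Task 2 = ((4−2)/6)² = 0.111
te_Task 3 = (11 + 4·13 + 21)/6 = 84/6 = 14; σ²_Task 3 = ((21−11)/6)² = 2.778
te_Task 4 = (7 + 4·12 + 23)/6 = 78/6 = 13; σ²_Task 4 = ((23−7)/6)² = 7.111
te_Task 5 = (13 + 4·14 + 27)/6 = 96/6 = 16; σ²_Task 5 = ((27−13)/6)² = 5.444

Forward pass:
ES_Task 1 = 0; EF_Task 1 = 14
ES_Task 2 = 0; EF_Task 2 = 3
ES_Task 3 = 0; EF_Task 3 = 14
ES_Task 4 = 14; EF_Task 4 = 14+13 = 27
ES_Task 5 = max(EF_Task 2=3, EF_Task 3=14, EF_Task 4=27) = 27; EF_Task 5 = 27+16 = 43
Expected project duration μ = 43 days. Critical path: Task 1 → Task 4 → Task 5.

Variance along critical path = 0.444 + 7.111 + 5.444 = 13.000; σ = 3.606 days.
D = μ + z·σ = 43 + 1.645·3.606 = 48.9 days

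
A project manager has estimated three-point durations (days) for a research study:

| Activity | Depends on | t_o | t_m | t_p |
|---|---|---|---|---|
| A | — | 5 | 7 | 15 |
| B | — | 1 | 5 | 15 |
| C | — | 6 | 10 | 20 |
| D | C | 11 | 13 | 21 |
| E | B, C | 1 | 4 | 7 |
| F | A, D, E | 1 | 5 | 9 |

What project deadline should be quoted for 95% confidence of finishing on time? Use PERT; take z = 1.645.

te_A = (5 + 4·7 + 15)/6 = 48/6 = 8; σ²_A = ((15−5)/6)² = 2.778
te_B = (1 + 4·5 + 15)/6 = 36/6 = 6; σ²_B = ((15−1)/6)² = 5.444
te_C = (6 + 4·10 + 20)/6 = 66/6 = 11; σ²_C = ((20−6)/6)² = 5.444
te_D = (11 + 4·13 + 21)/6 = 84/6 = 14; σ²_D = ((21−11)/6)² = 2.778
te_E = (1 + 4·4 + 7)/6 = 24/6 = 4; σ²_E = ((7−1)/6)² = 1.000
te_F = (1 + 4·5 + 9)/6 = 30/6 = 5; σ²_F = ((9−1)/6)² = 1.778

Forward pass:
ES_A = 0; EF_A = 8
ES_B = 0; EF_B = 6
ES_C = 0; EF_C = 11
ES_D = 11; EF_D = 11+14 = 25
ES_E = max(EF_B=6, EF_C=11) = 11; EF_E = 11+4 = 15
ES_F = max(EF_A=8, EF_D=25, EF_E=15) = 25; EF_F = 25+5 = 30
Expected project duration μ = 30 days. Critical path: C → D → F.

Variance along critical path = 5.444 + 2.778 + 1.778 = 10.000; σ = 3.162 days.
D = μ + z·σ = 30 + 1.645·3.162 = 35.2 days

35.2 days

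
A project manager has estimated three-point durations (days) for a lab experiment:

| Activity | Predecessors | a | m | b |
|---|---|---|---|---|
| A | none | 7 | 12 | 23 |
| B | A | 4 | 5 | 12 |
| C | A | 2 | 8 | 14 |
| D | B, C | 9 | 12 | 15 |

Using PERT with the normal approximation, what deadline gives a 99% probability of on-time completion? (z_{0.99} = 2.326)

41.1 days

te_A = (7 + 4·12 + 23)/6 = 78/6 = 13; σ²_A = ((23−7)/6)² = 7.111
te_B = (4 + 4·5 + 12)/6 = 36/6 = 6; σ²_B = ((12−4)/6)² = 1.778
te_C = (2 + 4·8 + 14)/6 = 48/6 = 8; σ²_C = ((14−2)/6)² = 4.000
te_D = (9 + 4·12 + 15)/6 = 72/6 = 12; σ²_D = ((15−9)/6)² = 1.000

Forward pass:
ES_A = 0; EF_A = 13
ES_B = 13; EF_B = 13+6 = 19
ES_C = 13; EF_C = 13+8 = 21
ES_D = max(EF_B=19, EF_C=21) = 21; EF_D = 21+12 = 33
Expected project duration μ = 33 days. Critical path: A → C → D.

Variance along critical path = 7.111 + 4.000 + 1.000 = 12.111; σ = 3.480 days.
D = μ + z·σ = 33 + 2.326·3.480 = 41.1 days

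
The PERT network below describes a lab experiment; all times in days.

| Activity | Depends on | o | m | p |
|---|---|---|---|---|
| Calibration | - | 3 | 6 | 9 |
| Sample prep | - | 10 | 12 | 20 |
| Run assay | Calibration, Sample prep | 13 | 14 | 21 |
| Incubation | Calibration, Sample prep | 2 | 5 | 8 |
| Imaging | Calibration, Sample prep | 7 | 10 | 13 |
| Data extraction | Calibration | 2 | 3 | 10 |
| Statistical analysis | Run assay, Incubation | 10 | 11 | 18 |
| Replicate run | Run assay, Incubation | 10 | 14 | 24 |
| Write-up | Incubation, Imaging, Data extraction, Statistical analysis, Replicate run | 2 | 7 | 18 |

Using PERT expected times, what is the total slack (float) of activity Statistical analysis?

3 days

te_Calibration = (3 + 4·6 + 9)/6 = 36/6 = 6
te_Sample prep = (10 + 4·12 + 20)/6 = 78/6 = 13
te_Run assay = (13 + 4·14 + 21)/6 = 90/6 = 15
te_Incubation = (2 + 4·5 + 8)/6 = 30/6 = 5
te_Imaging = (7 + 4·10 + 13)/6 = 60/6 = 10
te_Data extraction = (2 + 4·3 + 10)/6 = 24/6 = 4
te_Statistical analysis = (10 + 4·11 + 18)/6 = 72/6 = 12
te_Replicate run = (10 + 4·14 + 24)/6 = 90/6 = 15
te_Write-up = (2 + 4·7 + 18)/6 = 48/6 = 8

Forward pass:
ES_Calibration = 0; EF_Calibration = 6
ES_Sample prep = 0; EF_Sample prep = 13
ES_Run assay = max(EF_Calibration=6, EF_Sample prep=13) = 13; EF_Run assay = 13+15 = 28
ES_Incubation = max(EF_Calibration=6, EF_Sample prep=13) = 13; EF_Incubation = 13+5 = 18
ES_Imaging = max(EF_Calibration=6, EF_Sample prep=13) = 13; EF_Imaging = 13+10 = 23
ES_Data extraction = 6; EF_Data extraction = 6+4 = 10
ES_Statistical analysis = max(EF_Run assay=28, EF_Incubation=18) = 28; EF_Statistical analysis = 28+12 = 40
ES_Replicate run = max(EF_Run assay=28, EF_Incubation=18) = 28; EF_Replicate run = 28+15 = 43
ES_Write-up = max(EF_Incubation=18, EF_Imaging=23, EF_Data extraction=10, EF_Statistical analysis=40, EF_Replicate run=43) = 43; EF_Write-up = 43+8 = 51
Expected project duration μ = 51 days. Critical path: Sample prep → Run assay → Replicate run → Write-up.

Backward pass:
LF_Write-up = 51; LS_Write-up = 51−8 = 43
LF_Replicate run = LS_Write-up = 43; LS_Replicate run = 43−15 = 28
LF_Statistical analysis = LS_Write-up = 43; LS_Statistical analysis = 43−12 = 31
LF_Data extraction = LS_Write-up = 43; LS_Data extraction = 43−4 = 39
LF_Imaging = LS_Write-up = 43; LS_Imaging = 43−10 = 33
LF_Incubation = min(LS_Statistical analysis=31, LS_Replicate run=28, LS_Write-up=43) = 28; LS_Incubation = 28−5 = 23
LF_Run assay = min(LS_Statistical analysis=31, LS_Replicate run=28) = 28; LS_Run assay = 28−15 = 13
LF_Sample prep = min(LS_Run assay=13, LS_Incubation=23, LS_Imaging=33) = 13; LS_Sample prep = 13−13 = 0
LF_Calibration = min(LS_Run assay=13, LS_Incubation=23, LS_Imaging=33, LS_Data extraction=39) = 13; LS_Calibration = 13−6 = 7
Slack_Statistical analysis = LS_Statistical analysis − ES_Statistical analysis = 31 − 28 = 3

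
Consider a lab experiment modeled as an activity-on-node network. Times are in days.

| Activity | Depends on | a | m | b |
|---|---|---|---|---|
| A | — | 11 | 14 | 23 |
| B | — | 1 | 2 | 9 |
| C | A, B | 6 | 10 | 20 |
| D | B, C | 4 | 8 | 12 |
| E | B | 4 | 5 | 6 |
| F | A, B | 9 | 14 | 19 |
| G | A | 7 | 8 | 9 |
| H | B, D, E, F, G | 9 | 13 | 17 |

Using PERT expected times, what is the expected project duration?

te_A = (11 + 4·14 + 23)/6 = 90/6 = 15
te_B = (1 + 4·2 + 9)/6 = 18/6 = 3
te_C = (6 + 4·10 + 20)/6 = 66/6 = 11
te_D = (4 + 4·8 + 12)/6 = 48/6 = 8
te_E = (4 + 4·5 + 6)/6 = 30/6 = 5
te_F = (9 + 4·14 + 19)/6 = 84/6 = 14
te_G = (7 + 4·8 + 9)/6 = 48/6 = 8
te_H = (9 + 4·13 + 17)/6 = 78/6 = 13

Forward pass:
ES_A = 0; EF_A = 15
ES_B = 0; EF_B = 3
ES_C = max(EF_A=15, EF_B=3) = 15; EF_C = 15+11 = 26
ES_D = max(EF_B=3, EF_C=26) = 26; EF_D = 26+8 = 34
ES_E = 3; EF_E = 3+5 = 8
ES_F = max(EF_A=15, EF_B=3) = 15; EF_F = 15+14 = 29
ES_G = 15; EF_G = 15+8 = 23
ES_H = max(EF_B=3, EF_D=34, EF_E=8, EF_F=29, EF_G=23) = 34; EF_H = 34+13 = 47
Expected project duration μ = 47 days. Critical path: A → C → D → H.

47 days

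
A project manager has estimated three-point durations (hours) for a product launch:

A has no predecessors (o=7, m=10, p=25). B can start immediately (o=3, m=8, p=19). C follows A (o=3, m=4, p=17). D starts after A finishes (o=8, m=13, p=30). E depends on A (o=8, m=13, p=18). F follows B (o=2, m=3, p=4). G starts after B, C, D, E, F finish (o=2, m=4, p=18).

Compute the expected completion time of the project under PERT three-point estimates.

33 hours

te_A = (7 + 4·10 + 25)/6 = 72/6 = 12
te_B = (3 + 4·8 + 19)/6 = 54/6 = 9
te_C = (3 + 4·4 + 17)/6 = 36/6 = 6
te_D = (8 + 4·13 + 30)/6 = 90/6 = 15
te_E = (8 + 4·13 + 18)/6 = 78/6 = 13
te_F = (2 + 4·3 + 4)/6 = 18/6 = 3
te_G = (2 + 4·4 + 18)/6 = 36/6 = 6

Forward pass:
ES_A = 0; EF_A = 12
ES_B = 0; EF_B = 9
ES_C = 12; EF_C = 12+6 = 18
ES_D = 12; EF_D = 12+15 = 27
ES_E = 12; EF_E = 12+13 = 25
ES_F = 9; EF_F = 9+3 = 12
ES_G = max(EF_B=9, EF_C=18, EF_D=27, EF_E=25, EF_F=12) = 27; EF_G = 27+6 = 33
Expected project duration μ = 33 hours. Critical path: A → D → G.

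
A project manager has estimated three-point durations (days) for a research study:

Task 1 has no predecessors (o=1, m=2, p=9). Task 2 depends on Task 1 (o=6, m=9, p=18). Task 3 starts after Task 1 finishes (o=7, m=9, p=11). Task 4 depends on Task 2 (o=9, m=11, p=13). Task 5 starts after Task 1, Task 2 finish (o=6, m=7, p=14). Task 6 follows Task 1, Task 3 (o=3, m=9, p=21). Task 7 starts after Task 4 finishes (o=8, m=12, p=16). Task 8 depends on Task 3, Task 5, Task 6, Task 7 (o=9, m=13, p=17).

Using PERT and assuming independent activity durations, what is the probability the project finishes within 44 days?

te_Task 1 = (1 + 4·2 + 9)/6 = 18/6 = 3; σ²_Task 1 = ((9−1)/6)² = 1.778
te_Task 2 = (6 + 4·9 + 18)/6 = 60/6 = 10; σ²_Task 2 = ((18−6)/6)² = 4.000
te_Task 3 = (7 + 4·9 + 11)/6 = 54/6 = 9; σ²_Task 3 = ((11−7)/6)² = 0.444
te_Task 4 = (9 + 4·11 + 13)/6 = 66/6 = 11; σ²_Task 4 = ((13−9)/6)² = 0.444
te_Task 5 = (6 + 4·7 + 14)/6 = 48/6 = 8; σ²_Task 5 = ((14−6)/6)² = 1.778
te_Task 6 = (3 + 4·9 + 21)/6 = 60/6 = 10; σ²_Task 6 = ((21−3)/6)² = 9.000
te_Task 7 = (8 + 4·12 + 16)/6 = 72/6 = 12; σ²_Task 7 = ((16−8)/6)² = 1.778
te_Task 8 = (9 + 4·13 + 17)/6 = 78/6 = 13; σ²_Task 8 = ((17−9)/6)² = 1.778

Forward pass:
ES_Task 1 = 0; EF_Task 1 = 3
ES_Task 2 = 3; EF_Task 2 = 3+10 = 13
ES_Task 3 = 3; EF_Task 3 = 3+9 = 12
ES_Task 4 = 13; EF_Task 4 = 13+11 = 24
ES_Task 5 = max(EF_Task 1=3, EF_Task 2=13) = 13; EF_Task 5 = 13+8 = 21
ES_Task 6 = max(EF_Task 1=3, EF_Task 3=12) = 12; EF_Task 6 = 12+10 = 22
ES_Task 7 = 24; EF_Task 7 = 24+12 = 36
ES_Task 8 = max(EF_Task 3=12, EF_Task 5=21, EF_Task 6=22, EF_Task 7=36) = 36; EF_Task 8 = 36+13 = 49
Expected project duration μ = 49 days. Critical path: Task 1 → Task 2 → Task 4 → Task 7 → Task 8.

Variance along critical path = 1.778 + 4.000 + 0.444 + 1.778 + 1.778 = 9.778; σ = √9.778 = 3.127 days.
Z = (44 − 49) / 3.127 = -1.599
P(T ≤ 44) = Φ(-1.599) ≈ 0.055

0.055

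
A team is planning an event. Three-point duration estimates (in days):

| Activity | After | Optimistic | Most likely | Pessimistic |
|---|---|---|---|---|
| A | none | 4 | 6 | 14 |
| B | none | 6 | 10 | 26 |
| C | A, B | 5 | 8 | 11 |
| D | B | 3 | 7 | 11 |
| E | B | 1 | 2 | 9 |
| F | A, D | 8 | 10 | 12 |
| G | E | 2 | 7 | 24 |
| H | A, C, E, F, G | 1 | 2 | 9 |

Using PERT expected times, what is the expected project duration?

32 days

te_A = (4 + 4·6 + 14)/6 = 42/6 = 7
te_B = (6 + 4·10 + 26)/6 = 72/6 = 12
te_C = (5 + 4·8 + 11)/6 = 48/6 = 8
te_D = (3 + 4·7 + 11)/6 = 42/6 = 7
te_E = (1 + 4·2 + 9)/6 = 18/6 = 3
te_F = (8 + 4·10 + 12)/6 = 60/6 = 10
te_G = (2 + 4·7 + 24)/6 = 54/6 = 9
te_H = (1 + 4·2 + 9)/6 = 18/6 = 3

Forward pass:
ES_A = 0; EF_A = 7
ES_B = 0; EF_B = 12
ES_C = max(EF_A=7, EF_B=12) = 12; EF_C = 12+8 = 20
ES_D = 12; EF_D = 12+7 = 19
ES_E = 12; EF_E = 12+3 = 15
ES_F = max(EF_A=7, EF_D=19) = 19; EF_F = 19+10 = 29
ES_G = 15; EF_G = 15+9 = 24
ES_H = max(EF_A=7, EF_C=20, EF_E=15, EF_F=29, EF_G=24) = 29; EF_H = 29+3 = 32
Expected project duration μ = 32 days. Critical path: B → D → F → H.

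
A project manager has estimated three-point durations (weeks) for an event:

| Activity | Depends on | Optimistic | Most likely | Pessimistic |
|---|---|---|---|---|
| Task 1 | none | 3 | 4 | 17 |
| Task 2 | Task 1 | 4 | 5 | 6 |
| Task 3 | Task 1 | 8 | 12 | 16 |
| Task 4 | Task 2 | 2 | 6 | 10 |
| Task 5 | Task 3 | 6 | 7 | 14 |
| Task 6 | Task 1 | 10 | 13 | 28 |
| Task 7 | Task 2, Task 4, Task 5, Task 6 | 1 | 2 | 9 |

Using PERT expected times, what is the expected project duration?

te_Task 1 = (3 + 4·4 + 17)/6 = 36/6 = 6
te_Task 2 = (4 + 4·5 + 6)/6 = 30/6 = 5
te_Task 3 = (8 + 4·12 + 16)/6 = 72/6 = 12
te_Task 4 = (2 + 4·6 + 10)/6 = 36/6 = 6
te_Task 5 = (6 + 4·7 + 14)/6 = 48/6 = 8
te_Task 6 = (10 + 4·13 + 28)/6 = 90/6 = 15
te_Task 7 = (1 + 4·2 + 9)/6 = 18/6 = 3

Forward pass:
ES_Task 1 = 0; EF_Task 1 = 6
ES_Task 2 = 6; EF_Task 2 = 6+5 = 11
ES_Task 3 = 6; EF_Task 3 = 6+12 = 18
ES_Task 4 = 11; EF_Task 4 = 11+6 = 17
ES_Task 5 = 18; EF_Task 5 = 18+8 = 26
ES_Task 6 = 6; EF_Task 6 = 6+15 = 21
ES_Task 7 = max(EF_Task 2=11, EF_Task 4=17, EF_Task 5=26, EF_Task 6=21) = 26; EF_Task 7 = 26+3 = 29
Expected project duration μ = 29 weeks. Critical path: Task 1 → Task 3 → Task 5 → Task 7.

29 weeks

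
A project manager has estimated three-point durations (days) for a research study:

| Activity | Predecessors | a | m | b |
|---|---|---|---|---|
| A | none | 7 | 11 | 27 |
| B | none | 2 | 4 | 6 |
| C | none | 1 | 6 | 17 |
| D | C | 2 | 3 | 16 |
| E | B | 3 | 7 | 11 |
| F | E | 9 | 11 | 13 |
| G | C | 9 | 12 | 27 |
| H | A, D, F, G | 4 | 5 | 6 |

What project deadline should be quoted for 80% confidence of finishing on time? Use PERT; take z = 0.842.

te_A = (7 + 4·11 + 27)/6 = 78/6 = 13; σ²_A = ((27−7)/6)² = 11.111
te_B = (2 + 4·4 + 6)/6 = 24/6 = 4; σ²_B = ((6−2)/6)² = 0.444
te_C = (1 + 4·6 + 17)/6 = 42/6 = 7; σ²_C = ((17−1)/6)² = 7.111
te_D = (2 + 4·3 + 16)/6 = 30/6 = 5; σ²_D = ((16−2)/6)² = 5.444
te_E = (3 + 4·7 + 11)/6 = 42/6 = 7; σ²_E = ((11−3)/6)² = 1.778
te_F = (9 + 4·11 + 13)/6 = 66/6 = 11; σ²_F = ((13−9)/6)² = 0.444
te_G = (9 + 4·12 + 27)/6 = 84/6 = 14; σ²_G = ((27−9)/6)² = 9.000
te_H = (4 + 4·5 + 6)/6 = 30/6 = 5; σ²_H = ((6−4)/6)² = 0.111

Forward pass:
ES_A = 0; EF_A = 13
ES_B = 0; EF_B = 4
ES_C = 0; EF_C = 7
ES_D = 7; EF_D = 7+5 = 12
ES_E = 4; EF_E = 4+7 = 11
ES_F = 11; EF_F = 11+11 = 22
ES_G = 7; EF_G = 7+14 = 21
ES_H = max(EF_A=13, EF_D=12, EF_F=22, EF_G=21) = 22; EF_H = 22+5 = 27
Expected project duration μ = 27 days. Critical path: B → E → F → H.

Variance along critical path = 0.444 + 1.778 + 0.444 + 0.111 = 2.778; σ = 1.667 days.
D = μ + z·σ = 27 + 0.842·1.667 = 28.4 days

28.4 days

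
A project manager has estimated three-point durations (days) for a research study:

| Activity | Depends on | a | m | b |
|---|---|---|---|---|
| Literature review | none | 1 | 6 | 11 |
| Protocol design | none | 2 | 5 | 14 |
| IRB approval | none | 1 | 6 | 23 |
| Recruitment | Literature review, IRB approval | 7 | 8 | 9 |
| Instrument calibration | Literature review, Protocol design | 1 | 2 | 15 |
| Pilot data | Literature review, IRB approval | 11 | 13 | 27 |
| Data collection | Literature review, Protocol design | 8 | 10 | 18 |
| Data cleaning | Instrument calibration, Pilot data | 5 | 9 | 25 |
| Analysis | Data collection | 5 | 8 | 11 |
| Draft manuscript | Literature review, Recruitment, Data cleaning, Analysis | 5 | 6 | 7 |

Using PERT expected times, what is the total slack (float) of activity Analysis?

9 days

te_Literature review = (1 + 4·6 + 11)/6 = 36/6 = 6
te_Protocol design = (2 + 4·5 + 14)/6 = 36/6 = 6
te_IRB approval = (1 + 4·6 + 23)/6 = 48/6 = 8
te_Recruitment = (7 + 4·8 + 9)/6 = 48/6 = 8
te_Instrument calibration = (1 + 4·2 + 15)/6 = 24/6 = 4
te_Pilot data = (11 + 4·13 + 27)/6 = 90/6 = 15
te_Data collection = (8 + 4·10 + 18)/6 = 66/6 = 11
te_Data cleaning = (5 + 4·9 + 25)/6 = 66/6 = 11
te_Analysis = (5 + 4·8 + 11)/6 = 48/6 = 8
te_Draft manuscript = (5 + 4·6 + 7)/6 = 36/6 = 6

Forward pass:
ES_Literature review = 0; EF_Literature review = 6
ES_Protocol design = 0; EF_Protocol design = 6
ES_IRB approval = 0; EF_IRB approval = 8
ES_Recruitment = max(EF_Literature review=6, EF_IRB approval=8) = 8; EF_Recruitment = 8+8 = 16
ES_Instrument calibration = max(EF_Literature review=6, EF_Protocol design=6) = 6; EF_Instrument calibration = 6+4 = 10
ES_Pilot data = max(EF_Literature review=6, EF_IRB approval=8) = 8; EF_Pilot data = 8+15 = 23
ES_Data collection = max(EF_Literature review=6, EF_Protocol design=6) = 6; EF_Data collection = 6+11 = 17
ES_Data cleaning = max(EF_Instrument calibration=10, EF_Pilot data=23) = 23; EF_Data cleaning = 23+11 = 34
ES_Analysis = 17; EF_Analysis = 17+8 = 25
ES_Draft manuscript = max(EF_Literature review=6, EF_Recruitment=16, EF_Data cleaning=34, EF_Analysis=25) = 34; EF_Draft manuscript = 34+6 = 40
Expected project duration μ = 40 days. Critical path: IRB approval → Pilot data → Data cleaning → Draft manuscript.

Backward pass:
LF_Draft manuscript = 40; LS_Draft manuscript = 40−6 = 34
LF_Analysis = LS_Draft manuscript = 34; LS_Analysis = 34−8 = 26
LF_Data cleaning = LS_Draft manuscript = 34; LS_Data cleaning = 34−11 = 23
LF_Data collection = LS_Analysis = 26; LS_Data collection = 26−11 = 15
LF_Pilot data = LS_Data cleaning = 23; LS_Pilot data = 23−15 = 8
LF_Instrument calibration = LS_Data cleaning = 23; LS_Instrument calibration = 23−4 = 19
LF_Recruitment = LS_Draft manuscript = 34; LS_Recruitment = 34−8 = 26
LF_IRB approval = min(LS_Recruitment=26, LS_Pilot data=8) = 8; LS_IRB approval = 8−8 = 0
LF_Protocol design = min(LS_Instrument calibration=19, LS_Data collection=15) = 15; LS_Protocol design = 15−6 = 9
LF_Literature review = min(LS_Recruitment=26, LS_Instrument calibration=19, LS_Pilot data=8, LS_Data collection=15, LS_Draft manuscript=34) = 8; LS_Literature review = 8−6 = 2
Slack_Analysis = LS_Analysis − ES_Analysis = 26 − 17 = 9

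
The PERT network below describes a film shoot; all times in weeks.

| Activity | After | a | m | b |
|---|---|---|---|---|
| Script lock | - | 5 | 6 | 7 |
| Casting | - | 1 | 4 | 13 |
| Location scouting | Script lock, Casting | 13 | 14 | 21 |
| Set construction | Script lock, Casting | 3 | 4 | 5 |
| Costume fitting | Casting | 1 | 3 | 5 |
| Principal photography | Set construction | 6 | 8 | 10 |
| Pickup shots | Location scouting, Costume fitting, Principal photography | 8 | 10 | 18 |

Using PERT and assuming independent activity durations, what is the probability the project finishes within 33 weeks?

0.678

te_Script lock = (5 + 4·6 + 7)/6 = 36/6 = 6; σ²_Script lock = ((7−5)/6)² = 0.111
te_Casting = (1 + 4·4 + 13)/6 = 30/6 = 5; σ²_Casting = ((13−1)/6)² = 4.000
te_Location scouting = (13 + 4·14 + 21)/6 = 90/6 = 15; σ²_Location scouting = ((21−13)/6)² = 1.778
te_Set construction = (3 + 4·4 + 5)/6 = 24/6 = 4; σ²_Set construction = ((5−3)/6)² = 0.111
te_Costume fitting = (1 + 4·3 + 5)/6 = 18/6 = 3; σ²_Costume fitting = ((5−1)/6)² = 0.444
te_Principal photography = (6 + 4·8 + 10)/6 = 48/6 = 8; σ²_Principal photography = ((10−6)/6)² = 0.444
te_Pickup shots = (8 + 4·10 + 18)/6 = 66/6 = 11; σ²_Pickup shots = ((18−8)/6)² = 2.778

Forward pass:
ES_Script lock = 0; EF_Script lock = 6
ES_Casting = 0; EF_Casting = 5
ES_Location scouting = max(EF_Script lock=6, EF_Casting=5) = 6; EF_Location scouting = 6+15 = 21
ES_Set construction = max(EF_Script lock=6, EF_Casting=5) = 6; EF_Set construction = 6+4 = 10
ES_Costume fitting = 5; EF_Costume fitting = 5+3 = 8
ES_Principal photography = 10; EF_Principal photography = 10+8 = 18
ES_Pickup shots = max(EF_Location scouting=21, EF_Costume fitting=8, EF_Principal photography=18) = 21; EF_Pickup shots = 21+11 = 32
Expected project duration μ = 32 weeks. Critical path: Script lock → Location scouting → Pickup shots.

Variance along critical path = 0.111 + 1.778 + 2.778 = 4.667; σ = √4.667 = 2.160 weeks.
Z = (33 − 32) / 2.160 = 0.463
P(T ≤ 33) = Φ(0.463) ≈ 0.678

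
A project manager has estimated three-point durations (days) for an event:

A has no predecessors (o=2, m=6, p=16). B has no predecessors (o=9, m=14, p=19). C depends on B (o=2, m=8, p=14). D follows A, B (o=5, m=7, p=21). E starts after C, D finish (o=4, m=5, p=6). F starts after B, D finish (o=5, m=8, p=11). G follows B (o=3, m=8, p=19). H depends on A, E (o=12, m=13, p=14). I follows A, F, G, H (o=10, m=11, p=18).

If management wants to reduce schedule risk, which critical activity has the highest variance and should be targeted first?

D

te_A = (2 + 4·6 + 16)/6 = 42/6 = 7; σ²_A = ((16−2)/6)² = 5.444
te_B = (9 + 4·14 + 19)/6 = 84/6 = 14; σ²_B = ((19−9)/6)² = 2.778
te_C = (2 + 4·8 + 14)/6 = 48/6 = 8; σ²_C = ((14−2)/6)² = 4.000
te_D = (5 + 4·7 + 21)/6 = 54/6 = 9; σ²_D = ((21−5)/6)² = 7.111
te_E = (4 + 4·5 + 6)/6 = 30/6 = 5; σ²_E = ((6−4)/6)² = 0.111
te_F = (5 + 4·8 + 11)/6 = 48/6 = 8; σ²_F = ((11−5)/6)² = 1.000
te_G = (3 + 4·8 + 19)/6 = 54/6 = 9; σ²_G = ((19−3)/6)² = 7.111
te_H = (12 + 4·13 + 14)/6 = 78/6 = 13; σ²_H = ((14−12)/6)² = 0.111
te_I = (10 + 4·11 + 18)/6 = 72/6 = 12; σ²_I = ((18−10)/6)² = 1.778

Forward pass:
ES_A = 0; EF_A = 7
ES_B = 0; EF_B = 14
ES_C = 14; EF_C = 14+8 = 22
ES_D = max(EF_A=7, EF_B=14) = 14; EF_D = 14+9 = 23
ES_E = max(EF_C=22, EF_D=23) = 23; EF_E = 23+5 = 28
ES_F = max(EF_B=14, EF_D=23) = 23; EF_F = 23+8 = 31
ES_G = 14; EF_G = 14+9 = 23
ES_H = max(EF_A=7, EF_E=28) = 28; EF_H = 28+13 = 41
ES_I = max(EF_A=7, EF_F=31, EF_G=23, EF_H=41) = 41; EF_I = 41+12 = 53
Expected project duration μ = 53 days. Critical path: B → D → E → H → I.

Variances on critical path: σ²_B=2.778, σ²_D=7.111, σ²_E=0.111, σ²_H=0.111, σ²_I=1.778.
Largest is σ²_D = 7.111.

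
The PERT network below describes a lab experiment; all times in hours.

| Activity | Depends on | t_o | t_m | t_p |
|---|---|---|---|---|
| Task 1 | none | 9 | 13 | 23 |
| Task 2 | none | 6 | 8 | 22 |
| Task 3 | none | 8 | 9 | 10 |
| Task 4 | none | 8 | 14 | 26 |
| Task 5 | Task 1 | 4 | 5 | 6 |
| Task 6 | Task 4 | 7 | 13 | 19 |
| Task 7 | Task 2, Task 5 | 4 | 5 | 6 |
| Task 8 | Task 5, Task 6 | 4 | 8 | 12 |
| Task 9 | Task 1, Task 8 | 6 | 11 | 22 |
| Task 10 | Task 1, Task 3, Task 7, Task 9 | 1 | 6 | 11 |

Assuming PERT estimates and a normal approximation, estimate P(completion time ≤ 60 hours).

te_Task 1 = (9 + 4·13 + 23)/6 = 84/6 = 14; σ²_Task 1 = ((23−9)/6)² = 5.444
te_Task 2 = (6 + 4·8 + 22)/6 = 60/6 = 10; σ²_Task 2 = ((22−6)/6)² = 7.111
te_Task 3 = (8 + 4·9 + 10)/6 = 54/6 = 9; σ²_Task 3 = ((10−8)/6)² = 0.111
te_Task 4 = (8 + 4·14 + 26)/6 = 90/6 = 15; σ²_Task 4 = ((26−8)/6)² = 9.000
te_Task 5 = (4 + 4·5 + 6)/6 = 30/6 = 5; σ²_Task 5 = ((6−4)/6)² = 0.111
te_Task 6 = (7 + 4·13 + 19)/6 = 78/6 = 13; σ²_Task 6 = ((19−7)/6)² = 4.000
te_Task 7 = (4 + 4·5 + 6)/6 = 30/6 = 5; σ²_Task 7 = ((6−4)/6)² = 0.111
te_Task 8 = (4 + 4·8 + 12)/6 = 48/6 = 8; σ²_Task 8 = ((12−4)/6)² = 1.778
te_Task 9 = (6 + 4·11 + 22)/6 = 72/6 = 12; σ²_Task 9 = ((22−6)/6)² = 7.111
te_Task 10 = (1 + 4·6 + 11)/6 = 36/6 = 6; σ²_Task 10 = ((11−1)/6)² = 2.778

Forward pass:
ES_Task 1 = 0; EF_Task 1 = 14
ES_Task 2 = 0; EF_Task 2 = 10
ES_Task 3 = 0; EF_Task 3 = 9
ES_Task 4 = 0; EF_Task 4 = 15
ES_Task 5 = 14; EF_Task 5 = 14+5 = 19
ES_Task 6 = 15; EF_Task 6 = 15+13 = 28
ES_Task 7 = max(EF_Task 2=10, EF_Task 5=19) = 19; EF_Task 7 = 19+5 = 24
ES_Task 8 = max(EF_Task 5=19, EF_Task 6=28) = 28; EF_Task 8 = 28+8 = 36
ES_Task 9 = max(EF_Task 1=14, EF_Task 8=36) = 36; EF_Task 9 = 36+12 = 48
ES_Task 10 = max(EF_Task 1=14, EF_Task 3=9, EF_Task 7=24, EF_Task 9=48) = 48; EF_Task 10 = 48+6 = 54
Expected project duration μ = 54 hours. Critical path: Task 4 → Task 6 → Task 8 → Task 9 → Task 10.

Variance along critical path = 9.000 + 4.000 + 1.778 + 7.111 + 2.778 = 24.667; σ = √24.667 = 4.967 hours.
Z = (60 − 54) / 4.967 = 1.208
P(T ≤ 60) = Φ(1.208) ≈ 0.886

0.886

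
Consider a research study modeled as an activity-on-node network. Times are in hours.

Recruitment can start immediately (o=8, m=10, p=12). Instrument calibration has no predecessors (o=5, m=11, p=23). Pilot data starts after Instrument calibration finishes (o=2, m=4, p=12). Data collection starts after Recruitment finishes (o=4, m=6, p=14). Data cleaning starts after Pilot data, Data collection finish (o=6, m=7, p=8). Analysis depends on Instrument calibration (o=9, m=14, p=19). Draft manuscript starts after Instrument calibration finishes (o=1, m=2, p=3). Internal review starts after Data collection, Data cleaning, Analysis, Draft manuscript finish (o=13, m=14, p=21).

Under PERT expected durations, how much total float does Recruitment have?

te_Recruitment = (8 + 4·10 + 12)/6 = 60/6 = 10
te_Instrument calibration = (5 + 4·11 + 23)/6 = 72/6 = 12
te_Pilot data = (2 + 4·4 + 12)/6 = 30/6 = 5
te_Data collection = (4 + 4·6 + 14)/6 = 42/6 = 7
te_Data cleaning = (6 + 4·7 + 8)/6 = 42/6 = 7
te_Analysis = (9 + 4·14 + 19)/6 = 84/6 = 14
te_Draft manuscript = (1 + 4·2 + 3)/6 = 12/6 = 2
te_Internal review = (13 + 4·14 + 21)/6 = 90/6 = 15

Forward pass:
ES_Recruitment = 0; EF_Recruitment = 10
ES_Instrument calibration = 0; EF_Instrument calibration = 12
ES_Pilot data = 12; EF_Pilot data = 12+5 = 17
ES_Data collection = 10; EF_Data collection = 10+7 = 17
ES_Data cleaning = max(EF_Pilot data=17, EF_Data collection=17) = 17; EF_Data cleaning = 17+7 = 24
ES_Analysis = 12; EF_Analysis = 12+14 = 26
ES_Draft manuscript = 12; EF_Draft manuscript = 12+2 = 14
ES_Internal review = max(EF_Data collection=17, EF_Data cleaning=24, EF_Analysis=26, EF_Draft manuscript=14) = 26; EF_Internal review = 26+15 = 41
Expected project duration μ = 41 hours. Critical path: Instrument calibration → Analysis → Internal review.

Backward pass:
LF_Internal review = 41; LS_Internal review = 41−15 = 26
LF_Draft manuscript = LS_Internal review = 26; LS_Draft manuscript = 26−2 = 24
LF_Analysis = LS_Internal review = 26; LS_Analysis = 26−14 = 12
LF_Data cleaning = LS_Internal review = 26; LS_Data cleaning = 26−7 = 19
LF_Data collection = min(LS_Data cleaning=19, LS_Internal review=26) = 19; LS_Data collection = 19−7 = 12
LF_Pilot data = LS_Data cleaning = 19; LS_Pilot data = 19−5 = 14
LF_Instrument calibration = min(LS_Pilot data=14, LS_Analysis=12, LS_Draft manuscript=24) = 12; LS_Instrument calibration = 12−12 = 0
LF_Recruitment = LS_Data collection = 12; LS_Recruitment = 12−10 = 2
Slack_Recruitment = LS_Recruitment − ES_Recruitment = 2 − 0 = 2

2 hours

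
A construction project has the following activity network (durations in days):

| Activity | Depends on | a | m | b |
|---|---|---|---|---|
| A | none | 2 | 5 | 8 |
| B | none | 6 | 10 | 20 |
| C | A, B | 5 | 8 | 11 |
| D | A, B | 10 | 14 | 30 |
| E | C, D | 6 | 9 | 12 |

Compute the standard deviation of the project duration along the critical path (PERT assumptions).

4.19 days

te_A = (2 + 4·5 + 8)/6 = 30/6 = 5; σ²_A = ((8−2)/6)² = 1.000
te_B = (6 + 4·10 + 20)/6 = 66/6 = 11; σ²_B = ((20−6)/6)² = 5.444
te_C = (5 + 4·8 + 11)/6 = 48/6 = 8; σ²_C = ((11−5)/6)² = 1.000
te_D = (10 + 4·14 + 30)/6 = 96/6 = 16; σ²_D = ((30−10)/6)² = 11.111
te_E = (6 + 4·9 + 12)/6 = 54/6 = 9; σ²_E = ((12−6)/6)² = 1.000

Forward pass:
ES_A = 0; EF_A = 5
ES_B = 0; EF_B = 11
ES_C = max(EF_A=5, EF_B=11) = 11; EF_C = 11+8 = 19
ES_D = max(EF_A=5, EF_B=11) = 11; EF_D = 11+16 = 27
ES_E = max(EF_C=19, EF_D=27) = 27; EF_E = 27+9 = 36
Expected project duration μ = 36 days. Critical path: B → D → E.

Variance along critical path = 5.444 + 11.111 + 1.000 = 17.556
σ = √17.556 = 4.190 days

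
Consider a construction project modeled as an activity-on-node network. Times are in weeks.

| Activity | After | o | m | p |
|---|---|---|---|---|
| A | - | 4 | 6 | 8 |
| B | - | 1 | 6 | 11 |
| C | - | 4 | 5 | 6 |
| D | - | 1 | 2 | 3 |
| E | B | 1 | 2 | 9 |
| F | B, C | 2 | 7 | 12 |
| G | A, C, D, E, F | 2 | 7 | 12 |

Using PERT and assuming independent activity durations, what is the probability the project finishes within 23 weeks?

te_A = (4 + 4·6 + 8)/6 = 36/6 = 6; σ²_A = ((8−4)/6)² = 0.444
te_B = (1 + 4·6 + 11)/6 = 36/6 = 6; σ²_B = ((11−1)/6)² = 2.778
te_C = (4 + 4·5 + 6)/6 = 30/6 = 5; σ²_C = ((6−4)/6)² = 0.111
te_D = (1 + 4·2 + 3)/6 = 12/6 = 2; σ²_D = ((3−1)/6)² = 0.111
te_E = (1 + 4·2 + 9)/6 = 18/6 = 3; σ²_E = ((9−1)/6)² = 1.778
te_F = (2 + 4·7 + 12)/6 = 42/6 = 7; σ²_F = ((12−2)/6)² = 2.778
te_G = (2 + 4·7 + 12)/6 = 42/6 = 7; σ²_G = ((12−2)/6)² = 2.778

Forward pass:
ES_A = 0; EF_A = 6
ES_B = 0; EF_B = 6
ES_C = 0; EF_C = 5
ES_D = 0; EF_D = 2
ES_E = 6; EF_E = 6+3 = 9
ES_F = max(EF_B=6, EF_C=5) = 6; EF_F = 6+7 = 13
ES_G = max(EF_A=6, EF_C=5, EF_D=2, EF_E=9, EF_F=13) = 13; EF_G = 13+7 = 20
Expected project duration μ = 20 weeks. Critical path: B → F → G.

Variance along critical path = 2.778 + 2.778 + 2.778 = 8.333; σ = √8.333 = 2.887 weeks.
Z = (23 − 20) / 2.887 = 1.039
P(T ≤ 23) = Φ(1.039) ≈ 0.851

0.851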